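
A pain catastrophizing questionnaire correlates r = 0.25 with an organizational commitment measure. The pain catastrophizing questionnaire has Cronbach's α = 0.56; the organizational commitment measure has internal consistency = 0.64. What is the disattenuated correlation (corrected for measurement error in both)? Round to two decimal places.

r_true = r_obs / √(r_xx · r_yy) = 0.25 / √(0.56 × 0.64) = 0.25 / √0.3584 = 0.25 / 0.5987 ≈ 0.42.

0.42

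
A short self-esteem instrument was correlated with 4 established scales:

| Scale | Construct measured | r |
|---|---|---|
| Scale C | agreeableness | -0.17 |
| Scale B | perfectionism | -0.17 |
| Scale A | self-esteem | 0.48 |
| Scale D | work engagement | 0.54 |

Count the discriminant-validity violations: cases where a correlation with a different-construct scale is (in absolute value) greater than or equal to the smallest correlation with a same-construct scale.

1

Convergent (same construct = self-esteem): Scale A.
Smallest convergent = 0.48. Discriminant |r|: 0.17, 0.17, 0.54; count ≥ 0.48 → 1.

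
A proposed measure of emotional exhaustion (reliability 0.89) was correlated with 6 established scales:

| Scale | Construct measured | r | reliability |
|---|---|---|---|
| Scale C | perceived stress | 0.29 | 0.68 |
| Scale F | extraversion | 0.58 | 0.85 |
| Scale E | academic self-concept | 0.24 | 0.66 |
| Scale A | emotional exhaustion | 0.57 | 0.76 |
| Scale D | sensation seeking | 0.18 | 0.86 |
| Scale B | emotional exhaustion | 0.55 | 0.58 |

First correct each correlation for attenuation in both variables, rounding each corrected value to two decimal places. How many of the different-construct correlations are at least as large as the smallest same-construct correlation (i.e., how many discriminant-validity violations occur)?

0

Disattenuated r (r / √(r_scale · r_new)):
  Scale C (disc): 0.29 / √(0.68·0.89) = 0.37
  Scale F (disc): 0.58 / √(0.85·0.89) = 0.67
  Scale E (disc): 0.24 / √(0.66·0.89) = 0.31
  Scale A (conv): 0.57 / √(0.76·0.89) = 0.69
  Scale D (disc): 0.18 / √(0.86·0.89) = 0.21
  Scale B (conv): 0.55 / √(0.58·0.89) = 0.77
Smallest convergent = 0.69. Discriminant values: 0.37, 0.67, 0.31, 0.21; count ≥ 0.69 → 0.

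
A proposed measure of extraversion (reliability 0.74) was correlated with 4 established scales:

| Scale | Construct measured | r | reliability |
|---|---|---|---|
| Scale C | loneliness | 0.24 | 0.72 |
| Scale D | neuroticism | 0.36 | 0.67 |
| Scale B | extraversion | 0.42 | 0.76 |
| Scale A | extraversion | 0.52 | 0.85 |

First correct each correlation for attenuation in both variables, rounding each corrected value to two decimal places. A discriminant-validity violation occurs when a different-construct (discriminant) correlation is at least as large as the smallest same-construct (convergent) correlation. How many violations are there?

Disattenuated r (r / √(r_scale · r_new)):
  Scale C (disc): 0.24 / √(0.72·0.74) = 0.33
  Scale D (disc): 0.36 / √(0.67·0.74) = 0.51
  Scale B (conv): 0.42 / √(0.76·0.74) = 0.56
  Scale A (conv): 0.52 / √(0.85·0.74) = 0.66
Smallest convergent = 0.56. Discriminant values: 0.33, 0.51; count ≥ 0.56 → 0.

0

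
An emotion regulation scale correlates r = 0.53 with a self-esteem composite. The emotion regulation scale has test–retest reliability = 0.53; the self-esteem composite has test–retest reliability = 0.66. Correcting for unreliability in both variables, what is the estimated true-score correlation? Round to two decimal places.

0.90

r_true = r_obs / √(r_xx · r_yy) = 0.53 / √(0.53 × 0.66) = 0.53 / √0.3498 = 0.53 / 0.5914 ≈ 0.90.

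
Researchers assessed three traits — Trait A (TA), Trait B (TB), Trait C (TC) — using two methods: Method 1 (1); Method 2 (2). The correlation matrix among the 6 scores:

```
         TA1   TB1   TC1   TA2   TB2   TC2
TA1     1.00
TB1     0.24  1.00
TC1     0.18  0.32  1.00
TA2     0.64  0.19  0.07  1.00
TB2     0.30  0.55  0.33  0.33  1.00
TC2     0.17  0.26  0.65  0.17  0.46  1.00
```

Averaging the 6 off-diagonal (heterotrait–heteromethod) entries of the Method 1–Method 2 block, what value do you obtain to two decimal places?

0.22

HTHM values (method 1 × method 2): 0.30, 0.17, 0.19, 0.26, 0.07, 0.33; mean = 1.32/6 = 0.22.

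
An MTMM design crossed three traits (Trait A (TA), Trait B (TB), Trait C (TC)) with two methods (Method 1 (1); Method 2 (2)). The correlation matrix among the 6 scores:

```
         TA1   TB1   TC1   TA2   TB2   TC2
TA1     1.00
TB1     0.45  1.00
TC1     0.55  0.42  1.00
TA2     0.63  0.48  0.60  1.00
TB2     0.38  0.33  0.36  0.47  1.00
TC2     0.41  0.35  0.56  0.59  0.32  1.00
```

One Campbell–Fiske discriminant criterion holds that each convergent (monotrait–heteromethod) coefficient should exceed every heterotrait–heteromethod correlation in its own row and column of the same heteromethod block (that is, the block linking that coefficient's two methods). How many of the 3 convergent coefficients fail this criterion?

Checking each validity diagonal entry against its comparison values:
TA (methods 1·2): 0.63 vs {0.38, 0.48, 0.41, 0.60} → pass.
TB (methods 1·2): 0.33 vs {0.48, 0.38, 0.35, 0.36} → fail.
TC (methods 1·2): 0.56 vs {0.60, 0.41, 0.36, 0.35} → fail.
2 of 3 fail.

2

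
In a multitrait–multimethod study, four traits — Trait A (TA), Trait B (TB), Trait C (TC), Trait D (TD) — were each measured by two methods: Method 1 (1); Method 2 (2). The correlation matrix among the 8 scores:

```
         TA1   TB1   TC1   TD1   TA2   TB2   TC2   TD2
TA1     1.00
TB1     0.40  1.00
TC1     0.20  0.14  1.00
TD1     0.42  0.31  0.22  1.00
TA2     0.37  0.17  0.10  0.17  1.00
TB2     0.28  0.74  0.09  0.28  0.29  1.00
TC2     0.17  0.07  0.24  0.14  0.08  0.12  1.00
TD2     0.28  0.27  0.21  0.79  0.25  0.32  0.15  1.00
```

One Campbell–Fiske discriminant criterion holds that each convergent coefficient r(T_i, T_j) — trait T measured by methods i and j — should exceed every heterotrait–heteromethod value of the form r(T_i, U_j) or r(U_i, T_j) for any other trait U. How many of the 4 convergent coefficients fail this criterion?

0

Each convergent coefficient versus the relevant comparison correlations:
TA (methods 1·2): 0.37 vs {0.28, 0.17, 0.17, 0.10, 0.28, 0.17} → pass.
TB (methods 1·2): 0.74 vs {0.17, 0.28, 0.07, 0.09, 0.27, 0.28} → pass.
TC (methods 1·2): 0.24 vs {0.10, 0.17, 0.09, 0.07, 0.21, 0.14} → pass.
TD (methods 1·2): 0.79 vs {0.17, 0.28, 0.28, 0.27, 0.14, 0.21} → pass.
0 of 4 fail.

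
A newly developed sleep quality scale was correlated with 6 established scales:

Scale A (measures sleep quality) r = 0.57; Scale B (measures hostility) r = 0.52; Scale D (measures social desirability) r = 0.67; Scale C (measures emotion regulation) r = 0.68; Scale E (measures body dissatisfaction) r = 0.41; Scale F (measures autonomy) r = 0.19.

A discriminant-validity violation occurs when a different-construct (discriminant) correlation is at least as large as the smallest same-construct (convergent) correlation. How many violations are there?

2

Convergent (same construct = sleep quality): Scale A.
Smallest convergent = 0.57. Discriminant values: 0.52, 0.67, 0.68, 0.41, 0.19; count ≥ 0.57 → 2.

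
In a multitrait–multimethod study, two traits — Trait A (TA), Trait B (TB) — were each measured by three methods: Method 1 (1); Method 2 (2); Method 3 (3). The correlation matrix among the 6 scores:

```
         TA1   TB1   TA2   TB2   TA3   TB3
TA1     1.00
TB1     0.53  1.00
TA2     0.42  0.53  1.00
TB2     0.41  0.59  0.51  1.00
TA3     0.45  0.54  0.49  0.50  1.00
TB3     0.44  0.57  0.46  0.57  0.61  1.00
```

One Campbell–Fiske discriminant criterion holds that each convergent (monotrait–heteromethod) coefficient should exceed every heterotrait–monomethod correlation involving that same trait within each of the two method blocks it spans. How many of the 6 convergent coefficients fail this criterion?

Each convergent coefficient versus the relevant comparison correlations:
TA (methods 1·2): 0.42 vs {0.53, 0.51} → fail.
TA (methods 1·3): 0.45 vs {0.53, 0.61} → fail.
TA (methods 2·3): 0.49 vs {0.51, 0.61} → fail.
TB (methods 1·2): 0.59 vs {0.53, 0.51} → pass.
TB (methods 1·3): 0.57 vs {0.53, 0.61} → fail.
TB (methods 2·3): 0.57 vs {0.51, 0.61} → fail.
5 of 6 fail.

5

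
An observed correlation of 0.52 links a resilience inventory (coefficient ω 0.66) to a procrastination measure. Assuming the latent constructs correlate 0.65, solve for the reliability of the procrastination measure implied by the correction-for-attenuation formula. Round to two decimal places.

r_true = r_obs / √(r_xx · r_yy) ⇒ 0.65 = 0.52 / √(0.66 · r_yy).
√(0.66 · r_yy) = 0.52 / 0.65 = 0.8000; 0.66 · r_yy = 0.6400; r_yy = 0.6400 / 0.66 ≈ 0.97.

0.97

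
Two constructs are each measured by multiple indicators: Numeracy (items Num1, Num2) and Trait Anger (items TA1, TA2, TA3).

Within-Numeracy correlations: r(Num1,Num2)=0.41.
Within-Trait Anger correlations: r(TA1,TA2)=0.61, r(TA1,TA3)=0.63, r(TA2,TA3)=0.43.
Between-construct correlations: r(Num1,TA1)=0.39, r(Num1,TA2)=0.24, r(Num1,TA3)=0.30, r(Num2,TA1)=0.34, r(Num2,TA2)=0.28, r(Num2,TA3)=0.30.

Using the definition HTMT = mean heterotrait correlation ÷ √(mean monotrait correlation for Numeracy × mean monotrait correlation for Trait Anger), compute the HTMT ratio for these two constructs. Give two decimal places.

0.65

Between-construct mean = 1.85/6 = 0.3083.
Mean within-Num = 0.41/1 = 0.4100; mean within-TA = 1.67/3 = 0.5567.
Geometric mean = √(0.4100 × 0.5567) = 0.4778.
HTMT = 0.3083 / 0.4778 = 0.65.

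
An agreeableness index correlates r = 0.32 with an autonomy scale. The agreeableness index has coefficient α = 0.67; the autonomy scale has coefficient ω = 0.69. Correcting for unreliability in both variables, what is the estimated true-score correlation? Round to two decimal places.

0.47

r_true = r_obs / √(r_xx · r_yy) = 0.32 / √(0.67 × 0.69) = 0.32 / √0.4623 = 0.32 / 0.6799 ≈ 0.47.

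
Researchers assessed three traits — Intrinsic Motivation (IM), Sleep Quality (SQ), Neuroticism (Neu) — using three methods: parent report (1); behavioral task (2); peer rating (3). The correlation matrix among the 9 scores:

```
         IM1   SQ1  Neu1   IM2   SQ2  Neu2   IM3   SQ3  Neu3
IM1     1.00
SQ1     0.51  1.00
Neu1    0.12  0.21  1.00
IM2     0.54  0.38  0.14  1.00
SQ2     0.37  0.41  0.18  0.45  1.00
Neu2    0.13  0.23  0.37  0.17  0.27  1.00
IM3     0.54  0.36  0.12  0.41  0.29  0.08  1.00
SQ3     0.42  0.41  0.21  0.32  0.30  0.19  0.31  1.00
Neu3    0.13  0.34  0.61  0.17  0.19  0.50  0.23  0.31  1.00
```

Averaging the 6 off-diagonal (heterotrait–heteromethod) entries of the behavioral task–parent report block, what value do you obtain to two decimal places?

0.24

HTHM values (method 2 × method 1): 0.38, 0.14, 0.37, 0.18, 0.13, 0.23; mean = 1.43/6 = 0.24.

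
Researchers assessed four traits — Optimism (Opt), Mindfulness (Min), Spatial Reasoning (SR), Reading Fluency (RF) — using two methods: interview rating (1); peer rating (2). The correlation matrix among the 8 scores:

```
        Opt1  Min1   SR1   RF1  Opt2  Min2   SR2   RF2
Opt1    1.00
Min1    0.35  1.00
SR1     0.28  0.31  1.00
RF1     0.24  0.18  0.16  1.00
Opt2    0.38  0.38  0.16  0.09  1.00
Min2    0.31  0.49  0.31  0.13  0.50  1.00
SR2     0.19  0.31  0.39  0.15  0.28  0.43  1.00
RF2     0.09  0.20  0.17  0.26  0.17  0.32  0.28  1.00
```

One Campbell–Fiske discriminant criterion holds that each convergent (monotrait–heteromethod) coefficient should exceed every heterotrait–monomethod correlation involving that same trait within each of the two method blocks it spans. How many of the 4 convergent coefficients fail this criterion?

Convergent coefficients and their comparison sets:
Opt (methods 1·2): 0.38 vs {0.35, 0.50, 0.28, 0.28, 0.24, 0.17} → fail.
Min (methods 1·2): 0.49 vs {0.35, 0.50, 0.31, 0.43, 0.18, 0.32} → fail.
SR (methods 1·2): 0.39 vs {0.28, 0.28, 0.31, 0.43, 0.16, 0.28} → fail.
RF (methods 1·2): 0.26 vs {0.24, 0.17, 0.18, 0.32, 0.16, 0.28} → fail.
4 of 4 fail.

4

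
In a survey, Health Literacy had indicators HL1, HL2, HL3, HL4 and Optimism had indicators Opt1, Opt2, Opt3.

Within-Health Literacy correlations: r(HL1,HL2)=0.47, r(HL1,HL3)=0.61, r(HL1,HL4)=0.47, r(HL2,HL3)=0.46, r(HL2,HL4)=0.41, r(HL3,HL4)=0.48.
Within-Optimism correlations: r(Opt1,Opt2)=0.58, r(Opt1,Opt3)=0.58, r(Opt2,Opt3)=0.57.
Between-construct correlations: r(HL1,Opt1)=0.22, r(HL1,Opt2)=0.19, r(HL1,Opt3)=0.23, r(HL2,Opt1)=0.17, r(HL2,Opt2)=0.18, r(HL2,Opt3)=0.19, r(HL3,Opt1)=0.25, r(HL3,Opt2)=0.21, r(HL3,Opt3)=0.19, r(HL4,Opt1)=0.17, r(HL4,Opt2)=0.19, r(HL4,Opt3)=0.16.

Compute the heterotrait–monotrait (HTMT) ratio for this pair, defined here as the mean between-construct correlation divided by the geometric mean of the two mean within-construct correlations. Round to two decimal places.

0.37

Between-construct mean = 2.35/12 = 0.1958.
Mean within-HL = 2.90/6 = 0.4833; mean within-Opt = 1.73/3 = 0.5767.
Geometric mean = √(0.4833 × 0.5767) = 0.5279.
HTMT = 0.1958 / 0.5279 = 0.37.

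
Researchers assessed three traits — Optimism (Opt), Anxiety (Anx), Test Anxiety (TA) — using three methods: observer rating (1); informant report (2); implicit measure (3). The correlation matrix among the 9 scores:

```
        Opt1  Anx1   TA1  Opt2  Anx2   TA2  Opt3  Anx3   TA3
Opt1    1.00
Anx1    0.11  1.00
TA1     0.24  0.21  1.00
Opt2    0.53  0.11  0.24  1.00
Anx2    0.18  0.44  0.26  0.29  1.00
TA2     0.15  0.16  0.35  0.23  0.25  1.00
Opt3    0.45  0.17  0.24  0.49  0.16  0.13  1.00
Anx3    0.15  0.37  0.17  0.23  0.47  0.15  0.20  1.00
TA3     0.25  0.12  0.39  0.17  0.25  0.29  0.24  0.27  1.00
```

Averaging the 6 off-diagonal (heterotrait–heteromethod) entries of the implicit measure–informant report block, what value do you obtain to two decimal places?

HTHM values (method 3 × method 2): 0.16, 0.13, 0.23, 0.15, 0.17, 0.25; mean = 1.09/6 = 0.18.

0.18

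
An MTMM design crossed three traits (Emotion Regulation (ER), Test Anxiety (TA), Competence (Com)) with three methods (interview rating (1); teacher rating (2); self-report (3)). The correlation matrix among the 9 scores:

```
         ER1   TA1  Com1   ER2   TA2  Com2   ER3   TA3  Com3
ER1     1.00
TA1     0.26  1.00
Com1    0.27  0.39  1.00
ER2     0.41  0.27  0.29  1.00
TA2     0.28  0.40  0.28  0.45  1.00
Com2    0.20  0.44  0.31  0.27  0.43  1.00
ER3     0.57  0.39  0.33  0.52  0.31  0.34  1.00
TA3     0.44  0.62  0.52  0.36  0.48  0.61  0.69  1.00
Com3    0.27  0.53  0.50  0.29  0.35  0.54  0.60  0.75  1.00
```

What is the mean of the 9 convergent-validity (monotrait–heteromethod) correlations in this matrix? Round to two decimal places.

Convergent values: 0.41, 0.57, 0.52, 0.40, 0.62, 0.48, 0.31, 0.50, 0.54; mean = 4.35/9 = 0.48.

0.48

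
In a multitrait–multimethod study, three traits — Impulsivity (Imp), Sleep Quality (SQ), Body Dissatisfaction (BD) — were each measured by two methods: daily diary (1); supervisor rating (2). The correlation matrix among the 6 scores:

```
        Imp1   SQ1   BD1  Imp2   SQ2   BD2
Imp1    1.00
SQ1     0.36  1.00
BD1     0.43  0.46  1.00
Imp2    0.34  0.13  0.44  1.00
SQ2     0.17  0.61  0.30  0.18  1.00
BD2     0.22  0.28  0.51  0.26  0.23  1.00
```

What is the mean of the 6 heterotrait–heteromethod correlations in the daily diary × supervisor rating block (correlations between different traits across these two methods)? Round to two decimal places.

0.26

HTHM values (method 1 × method 2): 0.17, 0.22, 0.13, 0.28, 0.44, 0.30; mean = 1.54/6 = 0.26.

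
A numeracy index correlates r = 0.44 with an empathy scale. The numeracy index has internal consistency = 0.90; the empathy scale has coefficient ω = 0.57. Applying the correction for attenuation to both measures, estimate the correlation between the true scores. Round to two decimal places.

0.61

r_true = r_obs / √(r_xx · r_yy) = 0.44 / √(0.90 × 0.57) = 0.44 / √0.5130 = 0.44 / 0.7162 ≈ 0.61.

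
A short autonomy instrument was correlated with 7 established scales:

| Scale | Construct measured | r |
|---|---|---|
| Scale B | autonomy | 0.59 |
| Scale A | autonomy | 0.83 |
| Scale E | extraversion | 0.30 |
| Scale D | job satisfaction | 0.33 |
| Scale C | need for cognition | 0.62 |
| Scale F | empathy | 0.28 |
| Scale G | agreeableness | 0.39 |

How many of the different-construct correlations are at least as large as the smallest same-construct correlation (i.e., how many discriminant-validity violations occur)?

Convergent (same construct = autonomy): Scale B, Scale A.
Smallest convergent = 0.59. Discriminant values: 0.30, 0.33, 0.62, 0.28, 0.39; count ≥ 0.59 → 1.

1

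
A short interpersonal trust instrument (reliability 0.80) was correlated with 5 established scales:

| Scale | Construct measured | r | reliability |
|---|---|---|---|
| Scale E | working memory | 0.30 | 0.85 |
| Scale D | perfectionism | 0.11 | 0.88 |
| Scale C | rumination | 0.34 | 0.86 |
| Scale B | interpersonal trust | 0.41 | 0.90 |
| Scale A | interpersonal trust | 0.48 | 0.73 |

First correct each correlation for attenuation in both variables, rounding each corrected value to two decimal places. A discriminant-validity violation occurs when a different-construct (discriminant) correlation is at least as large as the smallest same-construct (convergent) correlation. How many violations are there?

0

Disattenuated r (r / √(r_scale · r_new)):
  Scale E (disc): 0.30 / √(0.85·0.80) = 0.36
  Scale D (disc): 0.11 / √(0.88·0.80) = 0.13
  Scale C (disc): 0.34 / √(0.86·0.80) = 0.41
  Scale B (conv): 0.41 / √(0.90·0.80) = 0.48
  Scale A (conv): 0.48 / √(0.73·0.80) = 0.63
Smallest convergent = 0.48. Discriminant values: 0.36, 0.13, 0.41; count ≥ 0.48 → 0.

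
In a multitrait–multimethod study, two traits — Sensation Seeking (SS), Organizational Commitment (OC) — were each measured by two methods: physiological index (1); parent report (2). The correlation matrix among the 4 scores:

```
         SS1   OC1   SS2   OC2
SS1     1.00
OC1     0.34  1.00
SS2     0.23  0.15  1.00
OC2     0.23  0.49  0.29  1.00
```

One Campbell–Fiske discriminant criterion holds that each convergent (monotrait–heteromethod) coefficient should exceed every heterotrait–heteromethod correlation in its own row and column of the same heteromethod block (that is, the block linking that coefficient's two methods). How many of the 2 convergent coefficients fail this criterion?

1

Convergent coefficients and their comparison sets:
SS (methods 1·2): 0.23 vs {0.23, 0.15} → fail.
OC (methods 1·2): 0.49 vs {0.15, 0.23} → pass.
1 of 2 fail.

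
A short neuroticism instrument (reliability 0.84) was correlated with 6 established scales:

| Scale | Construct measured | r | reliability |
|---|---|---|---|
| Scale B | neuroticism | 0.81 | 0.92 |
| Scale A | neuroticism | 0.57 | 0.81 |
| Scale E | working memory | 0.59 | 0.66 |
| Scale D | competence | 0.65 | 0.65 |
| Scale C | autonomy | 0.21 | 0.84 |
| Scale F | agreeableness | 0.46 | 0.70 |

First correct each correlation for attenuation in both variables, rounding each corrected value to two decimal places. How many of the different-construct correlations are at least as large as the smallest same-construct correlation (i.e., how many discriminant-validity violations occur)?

Disattenuated r (r / √(r_scale · r_new)):
  Scale B (conv): 0.81 / √(0.92·0.84) = 0.92
  Scale A (conv): 0.57 / √(0.81·0.84) = 0.69
  Scale E (disc): 0.59 / √(0.66·0.84) = 0.79
  Scale D (disc): 0.65 / √(0.65·0.84) = 0.88
  Scale C (disc): 0.21 / √(0.84·0.84) = 0.25
  Scale F (disc): 0.46 / √(0.70·0.84) = 0.60
Smallest convergent = 0.69. Discriminant values: 0.79, 0.88, 0.25, 0.60; count ≥ 0.69 → 2.

2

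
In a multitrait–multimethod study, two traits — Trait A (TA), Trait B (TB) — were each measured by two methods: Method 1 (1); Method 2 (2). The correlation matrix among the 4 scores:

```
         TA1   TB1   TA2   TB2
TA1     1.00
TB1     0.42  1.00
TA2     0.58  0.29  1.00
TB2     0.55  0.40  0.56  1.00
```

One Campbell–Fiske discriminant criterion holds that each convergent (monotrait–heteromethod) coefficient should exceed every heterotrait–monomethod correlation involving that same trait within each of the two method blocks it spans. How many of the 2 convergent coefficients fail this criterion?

Checking each validity diagonal entry against its comparison values:
TA (methods 1·2): 0.58 vs {0.42, 0.56} → pass.
TB (methods 1·2): 0.40 vs {0.42, 0.56} → fail.
1 of 2 fail.

1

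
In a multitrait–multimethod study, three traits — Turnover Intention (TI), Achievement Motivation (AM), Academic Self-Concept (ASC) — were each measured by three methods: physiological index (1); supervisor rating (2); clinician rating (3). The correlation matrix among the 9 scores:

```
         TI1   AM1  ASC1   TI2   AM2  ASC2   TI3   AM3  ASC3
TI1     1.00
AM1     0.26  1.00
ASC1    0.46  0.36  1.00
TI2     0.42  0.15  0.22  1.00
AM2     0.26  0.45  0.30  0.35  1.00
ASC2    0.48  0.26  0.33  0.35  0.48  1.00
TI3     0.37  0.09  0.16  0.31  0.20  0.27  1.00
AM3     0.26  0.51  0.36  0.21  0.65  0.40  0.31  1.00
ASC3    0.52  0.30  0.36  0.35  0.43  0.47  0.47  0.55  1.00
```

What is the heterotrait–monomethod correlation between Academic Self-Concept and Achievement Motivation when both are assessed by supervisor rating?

Different traits, same method: r(ASC2, AM2) = 0.48.

0.48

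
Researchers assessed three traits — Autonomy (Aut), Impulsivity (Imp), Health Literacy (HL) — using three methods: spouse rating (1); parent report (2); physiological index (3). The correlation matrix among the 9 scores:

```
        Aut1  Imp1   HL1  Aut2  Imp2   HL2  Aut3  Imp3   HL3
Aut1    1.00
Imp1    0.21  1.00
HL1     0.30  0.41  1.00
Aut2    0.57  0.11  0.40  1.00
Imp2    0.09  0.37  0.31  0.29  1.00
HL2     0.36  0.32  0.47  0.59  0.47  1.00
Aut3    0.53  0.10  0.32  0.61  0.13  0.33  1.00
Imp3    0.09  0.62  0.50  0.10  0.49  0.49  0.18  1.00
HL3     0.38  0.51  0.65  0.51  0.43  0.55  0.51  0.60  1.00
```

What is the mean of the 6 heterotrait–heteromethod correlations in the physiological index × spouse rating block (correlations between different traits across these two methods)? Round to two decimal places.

HTHM values (method 3 × method 1): 0.10, 0.32, 0.09, 0.50, 0.38, 0.51; mean = 1.90/6 = 0.32.

0.32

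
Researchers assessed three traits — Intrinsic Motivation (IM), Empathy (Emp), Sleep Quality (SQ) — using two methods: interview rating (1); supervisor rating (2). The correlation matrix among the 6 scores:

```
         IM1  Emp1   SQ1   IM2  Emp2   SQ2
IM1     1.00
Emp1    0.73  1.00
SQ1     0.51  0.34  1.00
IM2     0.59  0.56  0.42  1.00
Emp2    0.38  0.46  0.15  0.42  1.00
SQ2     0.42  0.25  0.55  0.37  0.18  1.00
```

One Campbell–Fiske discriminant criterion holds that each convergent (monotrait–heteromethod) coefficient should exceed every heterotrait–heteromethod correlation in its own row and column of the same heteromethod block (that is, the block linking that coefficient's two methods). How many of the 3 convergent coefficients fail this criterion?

1

Each convergent coefficient versus the relevant comparison correlations:
IM (methods 1·2): 0.59 vs {0.38, 0.56, 0.42, 0.42} → pass.
Emp (methods 1·2): 0.46 vs {0.56, 0.38, 0.25, 0.15} → fail.
SQ (methods 1·2): 0.55 vs {0.42, 0.42, 0.15, 0.25} → pass.
1 of 3 fail.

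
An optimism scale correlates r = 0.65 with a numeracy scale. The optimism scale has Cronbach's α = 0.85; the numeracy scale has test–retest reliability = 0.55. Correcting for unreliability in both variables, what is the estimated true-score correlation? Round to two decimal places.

r_true = r_obs / √(r_xx · r_yy) = 0.65 / √(0.85 × 0.55) = 0.65 / √0.4675 = 0.65 / 0.6837 ≈ 0.95.

0.95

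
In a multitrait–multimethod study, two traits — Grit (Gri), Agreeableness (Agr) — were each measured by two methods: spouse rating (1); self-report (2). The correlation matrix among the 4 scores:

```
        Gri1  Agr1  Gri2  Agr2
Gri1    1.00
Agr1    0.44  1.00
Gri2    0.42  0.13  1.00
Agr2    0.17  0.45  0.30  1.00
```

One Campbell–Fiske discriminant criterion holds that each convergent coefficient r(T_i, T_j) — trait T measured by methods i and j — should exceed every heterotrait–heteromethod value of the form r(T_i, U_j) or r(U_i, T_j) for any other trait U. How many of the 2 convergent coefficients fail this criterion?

Each convergent coefficient versus the relevant comparison correlations:
Gri (methods 1·2): 0.42 vs {0.17, 0.13} → pass.
Agr (methods 1·2): 0.45 vs {0.13, 0.17} → pass.
0 of 2 fail.

0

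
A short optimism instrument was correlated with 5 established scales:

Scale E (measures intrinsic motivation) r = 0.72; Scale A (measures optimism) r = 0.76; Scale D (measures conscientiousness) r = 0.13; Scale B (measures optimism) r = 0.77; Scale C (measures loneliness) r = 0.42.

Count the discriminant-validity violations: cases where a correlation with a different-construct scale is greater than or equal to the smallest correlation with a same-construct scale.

0

Convergent (same construct = optimism): Scale A, Scale B.
Smallest convergent = 0.76. Discriminant values: 0.72, 0.13, 0.42; count ≥ 0.76 → 0.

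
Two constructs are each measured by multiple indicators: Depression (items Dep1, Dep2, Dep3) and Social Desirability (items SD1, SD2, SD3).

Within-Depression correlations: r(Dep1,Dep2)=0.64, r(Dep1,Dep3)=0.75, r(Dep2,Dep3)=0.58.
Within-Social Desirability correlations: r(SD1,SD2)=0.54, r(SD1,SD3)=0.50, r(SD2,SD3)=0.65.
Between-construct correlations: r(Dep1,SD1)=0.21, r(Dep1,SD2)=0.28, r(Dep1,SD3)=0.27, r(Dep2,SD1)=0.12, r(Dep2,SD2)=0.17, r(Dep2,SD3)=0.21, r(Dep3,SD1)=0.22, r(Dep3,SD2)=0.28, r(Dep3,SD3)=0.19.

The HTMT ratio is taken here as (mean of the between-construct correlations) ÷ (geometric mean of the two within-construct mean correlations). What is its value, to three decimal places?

0.356

Mean between = 1.95/9 = 0.2167.
Mean within-Dep = 1.97/3 = 0.6567; mean within-SD = 1.69/3 = 0.5633.
Geometric mean = √(0.6567 × 0.5633) = 0.6082.
HTMT = 0.2167 / 0.6082 = 0.356.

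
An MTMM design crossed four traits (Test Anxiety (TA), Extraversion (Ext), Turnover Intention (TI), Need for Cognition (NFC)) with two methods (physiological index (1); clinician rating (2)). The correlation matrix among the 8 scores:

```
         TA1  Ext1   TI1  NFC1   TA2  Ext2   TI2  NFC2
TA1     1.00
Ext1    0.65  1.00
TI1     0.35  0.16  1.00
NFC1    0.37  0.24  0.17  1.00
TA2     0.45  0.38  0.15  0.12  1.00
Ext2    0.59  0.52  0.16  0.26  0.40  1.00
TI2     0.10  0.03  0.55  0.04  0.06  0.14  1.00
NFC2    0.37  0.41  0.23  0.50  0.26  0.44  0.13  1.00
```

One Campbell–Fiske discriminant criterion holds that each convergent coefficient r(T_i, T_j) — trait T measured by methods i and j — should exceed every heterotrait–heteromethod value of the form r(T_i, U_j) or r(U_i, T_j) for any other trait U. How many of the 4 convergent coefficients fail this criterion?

Checking each validity diagonal entry against its comparison values:
TA (methods 1·2): 0.45 vs {0.59, 0.38, 0.10, 0.15, 0.37, 0.12} → fail.
Ext (methods 1·2): 0.52 vs {0.38, 0.59, 0.03, 0.16, 0.41, 0.26} → fail.
TI (methods 1·2): 0.55 vs {0.15, 0.10, 0.16, 0.03, 0.23, 0.04} → pass.
NFC (methods 1·2): 0.50 vs {0.12, 0.37, 0.26, 0.41, 0.04, 0.23} → pass.
2 of 4 fail.

2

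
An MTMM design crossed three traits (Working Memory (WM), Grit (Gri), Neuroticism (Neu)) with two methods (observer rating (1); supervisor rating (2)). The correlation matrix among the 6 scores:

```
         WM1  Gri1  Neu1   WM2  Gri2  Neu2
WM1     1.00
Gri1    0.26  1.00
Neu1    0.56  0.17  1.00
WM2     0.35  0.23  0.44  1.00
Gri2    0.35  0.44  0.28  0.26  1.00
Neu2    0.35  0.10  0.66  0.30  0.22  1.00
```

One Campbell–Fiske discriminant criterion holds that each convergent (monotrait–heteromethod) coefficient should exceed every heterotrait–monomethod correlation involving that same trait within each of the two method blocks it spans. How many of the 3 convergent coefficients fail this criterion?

1

Checking each validity diagonal entry against its comparison values:
WM (methods 1·2): 0.35 vs {0.26, 0.26, 0.56, 0.30} → fail.
Gri (methods 1·2): 0.44 vs {0.26, 0.26, 0.17, 0.22} → pass.
Neu (methods 1·2): 0.66 vs {0.56, 0.30, 0.17, 0.22} → pass.
1 of 3 fail.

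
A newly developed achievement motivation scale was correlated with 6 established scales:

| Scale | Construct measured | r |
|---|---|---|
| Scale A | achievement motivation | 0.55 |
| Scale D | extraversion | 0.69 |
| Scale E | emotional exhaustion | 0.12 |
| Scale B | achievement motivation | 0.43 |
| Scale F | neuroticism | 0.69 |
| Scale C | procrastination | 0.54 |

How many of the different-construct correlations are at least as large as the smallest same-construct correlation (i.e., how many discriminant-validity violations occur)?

3

Convergent (same construct = achievement motivation): Scale A, Scale B.
Smallest convergent = 0.43. Discriminant values: 0.69, 0.12, 0.69, 0.54; count ≥ 0.43 → 3.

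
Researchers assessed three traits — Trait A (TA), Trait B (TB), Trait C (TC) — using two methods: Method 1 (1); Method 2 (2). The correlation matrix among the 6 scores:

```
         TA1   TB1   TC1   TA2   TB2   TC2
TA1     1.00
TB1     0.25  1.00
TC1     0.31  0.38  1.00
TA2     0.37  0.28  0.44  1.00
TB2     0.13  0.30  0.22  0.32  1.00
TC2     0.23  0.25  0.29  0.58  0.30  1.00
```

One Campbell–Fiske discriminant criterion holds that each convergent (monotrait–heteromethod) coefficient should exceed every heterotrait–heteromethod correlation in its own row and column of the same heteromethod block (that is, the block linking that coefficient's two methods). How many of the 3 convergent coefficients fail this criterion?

2

Checking each validity diagonal entry against its comparison values:
TA (methods 1·2): 0.37 vs {0.13, 0.28, 0.23, 0.44} → fail.
TB (methods 1·2): 0.30 vs {0.28, 0.13, 0.25, 0.22} → pass.
TC (methods 1·2): 0.29 vs {0.44, 0.23, 0.22, 0.25} → fail.
2 of 3 fail.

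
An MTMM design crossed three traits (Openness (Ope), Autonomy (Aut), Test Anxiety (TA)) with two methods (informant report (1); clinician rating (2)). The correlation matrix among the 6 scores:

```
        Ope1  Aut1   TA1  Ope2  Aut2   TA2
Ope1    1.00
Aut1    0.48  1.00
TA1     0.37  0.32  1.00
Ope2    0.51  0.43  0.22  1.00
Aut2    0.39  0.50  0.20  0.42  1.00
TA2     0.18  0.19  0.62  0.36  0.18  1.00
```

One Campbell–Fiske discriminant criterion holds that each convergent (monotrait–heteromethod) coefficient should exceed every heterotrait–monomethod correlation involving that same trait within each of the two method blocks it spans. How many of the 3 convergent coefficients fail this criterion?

Checking each validity diagonal entry against its comparison values:
Ope (methods 1·2): 0.51 vs {0.48, 0.42, 0.37, 0.36} → pass.
Aut (methods 1·2): 0.50 vs {0.48, 0.42, 0.32, 0.18} → pass.
TA (methods 1·2): 0.62 vs {0.37, 0.36, 0.32, 0.18} → pass.
0 of 3 fail.

0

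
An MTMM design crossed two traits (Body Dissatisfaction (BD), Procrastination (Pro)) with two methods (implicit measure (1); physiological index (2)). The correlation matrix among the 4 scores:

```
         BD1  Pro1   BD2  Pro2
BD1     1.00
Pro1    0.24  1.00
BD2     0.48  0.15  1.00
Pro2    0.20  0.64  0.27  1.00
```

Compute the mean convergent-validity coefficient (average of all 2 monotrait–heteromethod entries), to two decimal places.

0.56

Convergent values: 0.48, 0.64; mean = 1.12/2 = 0.56.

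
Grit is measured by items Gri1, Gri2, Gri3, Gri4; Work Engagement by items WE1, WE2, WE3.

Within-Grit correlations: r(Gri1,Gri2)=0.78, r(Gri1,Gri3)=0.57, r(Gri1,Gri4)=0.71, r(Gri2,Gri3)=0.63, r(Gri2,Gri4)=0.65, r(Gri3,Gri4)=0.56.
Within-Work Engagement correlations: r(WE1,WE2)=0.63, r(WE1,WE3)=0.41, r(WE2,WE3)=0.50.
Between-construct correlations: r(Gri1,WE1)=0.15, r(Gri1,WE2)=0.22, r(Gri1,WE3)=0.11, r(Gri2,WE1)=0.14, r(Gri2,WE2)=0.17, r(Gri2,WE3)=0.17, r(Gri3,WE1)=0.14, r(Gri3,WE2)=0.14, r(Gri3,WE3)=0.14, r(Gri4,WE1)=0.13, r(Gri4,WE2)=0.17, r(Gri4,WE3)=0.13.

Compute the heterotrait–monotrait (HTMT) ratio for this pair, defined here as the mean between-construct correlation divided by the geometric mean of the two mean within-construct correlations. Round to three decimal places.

0.261

Mean heterotrait r = 1.81/12 = 0.1508.
Mean within-Gri = 3.90/6 = 0.6500; mean within-WE = 1.54/3 = 0.5133.
Geometric mean = √(0.6500 × 0.5133) = 0.5776.
HTMT = 0.1508 / 0.5776 = 0.261.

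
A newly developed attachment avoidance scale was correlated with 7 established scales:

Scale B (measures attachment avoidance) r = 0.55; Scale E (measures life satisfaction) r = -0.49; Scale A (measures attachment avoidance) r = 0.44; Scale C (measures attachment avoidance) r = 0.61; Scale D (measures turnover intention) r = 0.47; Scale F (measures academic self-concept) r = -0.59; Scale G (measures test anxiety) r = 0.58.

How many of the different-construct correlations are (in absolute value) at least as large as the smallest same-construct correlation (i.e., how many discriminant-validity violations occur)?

Convergent (same construct = attachment avoidance): Scale B, Scale A, Scale C.
Smallest convergent = 0.44. Discriminant |r|: 0.49, 0.47, 0.59, 0.58; count ≥ 0.44 → 4.

4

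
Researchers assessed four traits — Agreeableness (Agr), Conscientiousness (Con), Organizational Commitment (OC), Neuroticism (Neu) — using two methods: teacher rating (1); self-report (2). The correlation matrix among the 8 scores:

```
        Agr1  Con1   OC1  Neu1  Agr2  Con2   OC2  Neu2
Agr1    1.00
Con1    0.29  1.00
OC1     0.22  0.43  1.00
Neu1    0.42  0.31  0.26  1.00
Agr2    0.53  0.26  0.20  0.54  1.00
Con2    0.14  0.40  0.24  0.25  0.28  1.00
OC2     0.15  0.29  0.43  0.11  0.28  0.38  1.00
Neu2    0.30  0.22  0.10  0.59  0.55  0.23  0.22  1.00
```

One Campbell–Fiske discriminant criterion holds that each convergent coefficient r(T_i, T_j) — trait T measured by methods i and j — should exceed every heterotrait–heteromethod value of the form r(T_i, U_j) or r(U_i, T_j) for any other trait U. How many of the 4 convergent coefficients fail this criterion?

1

Checking each validity diagonal entry against its comparison values:
Agr (methods 1·2): 0.53 vs {0.14, 0.26, 0.15, 0.20, 0.30, 0.54} → fail.
Con (methods 1·2): 0.40 vs {0.26, 0.14, 0.29, 0.24, 0.22, 0.25} → pass.
OC (methods 1·2): 0.43 vs {0.20, 0.15, 0.24, 0.29, 0.10, 0.11} → pass.
Neu (methods 1·2): 0.59 vs {0.54, 0.30, 0.25, 0.22, 0.11, 0.10} → pass.
1 of 4 fail.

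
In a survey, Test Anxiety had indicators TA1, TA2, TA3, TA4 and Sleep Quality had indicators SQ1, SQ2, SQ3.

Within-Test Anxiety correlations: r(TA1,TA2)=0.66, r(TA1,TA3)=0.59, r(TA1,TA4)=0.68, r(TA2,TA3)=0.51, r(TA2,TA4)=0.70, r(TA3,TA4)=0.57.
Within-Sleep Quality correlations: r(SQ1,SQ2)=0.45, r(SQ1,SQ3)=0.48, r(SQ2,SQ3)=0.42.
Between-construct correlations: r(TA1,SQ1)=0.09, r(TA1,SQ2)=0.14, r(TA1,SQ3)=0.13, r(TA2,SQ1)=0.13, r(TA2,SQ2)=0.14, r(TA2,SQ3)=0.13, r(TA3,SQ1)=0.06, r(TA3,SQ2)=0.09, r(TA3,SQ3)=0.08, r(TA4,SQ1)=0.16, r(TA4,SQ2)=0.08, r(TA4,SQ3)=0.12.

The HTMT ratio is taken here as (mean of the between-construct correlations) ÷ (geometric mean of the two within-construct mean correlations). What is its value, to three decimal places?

0.213

Mean heterotrait r = 1.35/12 = 0.1125.
Mean within-TA = 3.71/6 = 0.6183; mean within-SQ = 1.35/3 = 0.4500.
Geometric mean = √(0.6183 × 0.4500) = 0.5275.
HTMT = 0.1125 / 0.5275 = 0.213.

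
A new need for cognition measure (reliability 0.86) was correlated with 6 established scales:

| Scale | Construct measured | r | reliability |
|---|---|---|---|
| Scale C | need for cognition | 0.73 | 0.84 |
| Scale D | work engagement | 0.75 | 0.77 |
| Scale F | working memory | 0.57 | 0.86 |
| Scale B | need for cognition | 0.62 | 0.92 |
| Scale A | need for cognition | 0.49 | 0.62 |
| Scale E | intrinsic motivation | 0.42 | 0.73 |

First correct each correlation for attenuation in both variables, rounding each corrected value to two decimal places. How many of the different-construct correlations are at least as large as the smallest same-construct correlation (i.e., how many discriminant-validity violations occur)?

1

Disattenuated r (r / √(r_scale · r_new)):
  Scale C (conv): 0.73 / √(0.84·0.86) = 0.86
  Scale D (disc): 0.75 / √(0.77·0.86) = 0.92
  Scale F (disc): 0.57 / √(0.86·0.86) = 0.66
  Scale B (conv): 0.62 / √(0.92·0.86) = 0.70
  Scale A (conv): 0.49 / √(0.62·0.86) = 0.67
  Scale E (disc): 0.42 / √(0.73·0.86) = 0.53
Smallest convergent = 0.67. Discriminant values: 0.92, 0.66, 0.53; count ≥ 0.67 → 1.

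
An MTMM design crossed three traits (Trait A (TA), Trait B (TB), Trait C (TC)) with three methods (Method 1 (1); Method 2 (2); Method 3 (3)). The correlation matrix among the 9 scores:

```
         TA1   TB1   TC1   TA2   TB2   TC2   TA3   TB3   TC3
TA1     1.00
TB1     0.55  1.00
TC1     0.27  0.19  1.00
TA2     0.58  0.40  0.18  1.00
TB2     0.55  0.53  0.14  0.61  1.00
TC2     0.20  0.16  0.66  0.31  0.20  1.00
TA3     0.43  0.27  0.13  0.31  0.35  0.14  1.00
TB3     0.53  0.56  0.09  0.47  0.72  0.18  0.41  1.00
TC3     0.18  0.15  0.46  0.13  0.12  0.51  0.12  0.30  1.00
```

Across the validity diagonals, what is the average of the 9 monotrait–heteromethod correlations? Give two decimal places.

0.53

Convergent values: 0.58, 0.43, 0.31, 0.53, 0.56, 0.72, 0.66, 0.46, 0.51; mean = 4.76/9 = 0.53.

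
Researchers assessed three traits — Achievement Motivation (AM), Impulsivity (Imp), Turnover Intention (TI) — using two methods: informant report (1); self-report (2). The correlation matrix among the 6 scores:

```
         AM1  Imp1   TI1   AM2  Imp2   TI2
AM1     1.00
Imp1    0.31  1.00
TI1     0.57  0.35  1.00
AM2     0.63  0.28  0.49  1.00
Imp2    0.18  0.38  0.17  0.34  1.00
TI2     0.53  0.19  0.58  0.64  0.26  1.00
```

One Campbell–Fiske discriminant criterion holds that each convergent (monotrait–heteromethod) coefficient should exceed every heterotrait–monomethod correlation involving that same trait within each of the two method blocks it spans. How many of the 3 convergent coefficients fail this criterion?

2

Checking each validity diagonal entry against its comparison values:
AM (methods 1·2): 0.63 vs {0.31, 0.34, 0.57, 0.64} → fail.
Imp (methods 1·2): 0.38 vs {0.31, 0.34, 0.35, 0.26} → pass.
TI (methods 1·2): 0.58 vs {0.57, 0.64, 0.35, 0.26} → fail.
2 of 3 fail.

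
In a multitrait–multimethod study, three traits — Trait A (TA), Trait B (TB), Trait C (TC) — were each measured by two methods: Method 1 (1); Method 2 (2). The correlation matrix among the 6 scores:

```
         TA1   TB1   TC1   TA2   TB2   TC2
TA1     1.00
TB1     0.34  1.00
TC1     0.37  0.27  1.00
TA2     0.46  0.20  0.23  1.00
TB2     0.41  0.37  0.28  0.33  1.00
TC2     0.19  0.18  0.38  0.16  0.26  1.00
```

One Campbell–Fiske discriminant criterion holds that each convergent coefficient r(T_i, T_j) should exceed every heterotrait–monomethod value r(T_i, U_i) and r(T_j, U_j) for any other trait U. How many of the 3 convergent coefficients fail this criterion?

0

Convergent coefficients and their comparison sets:
TA (methods 1·2): 0.46 vs {0.34, 0.33, 0.37, 0.16} → pass.
TB (methods 1·2): 0.37 vs {0.34, 0.33, 0.27, 0.26} → pass.
TC (methods 1·2): 0.38 vs {0.37, 0.16, 0.27, 0.26} → pass.
0 of 3 fail.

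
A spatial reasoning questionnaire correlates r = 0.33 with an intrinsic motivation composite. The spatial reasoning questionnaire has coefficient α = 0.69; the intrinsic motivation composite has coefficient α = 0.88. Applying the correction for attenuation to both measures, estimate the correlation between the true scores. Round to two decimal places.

0.42

r_true = r_obs / √(r_xx · r_yy) = 0.33 / √(0.69 × 0.88) = 0.33 / √0.6072 = 0.33 / 0.7792 ≈ 0.42.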